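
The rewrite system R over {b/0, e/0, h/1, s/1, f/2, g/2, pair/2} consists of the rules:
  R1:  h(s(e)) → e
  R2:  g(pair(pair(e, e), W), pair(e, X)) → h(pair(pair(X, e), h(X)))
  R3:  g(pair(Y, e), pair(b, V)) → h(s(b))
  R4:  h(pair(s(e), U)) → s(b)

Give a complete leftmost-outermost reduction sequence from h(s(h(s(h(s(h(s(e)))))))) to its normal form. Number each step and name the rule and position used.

e

1. h(s(h(s(h(s(h(s(e))))))))  →  h(s(h(s(h(s(e))))))   [R1 at 1.1.1.1.1.1]
2. h(s(h(s(h(s(e))))))  →  h(s(h(s(e))))   [R1 at 1.1.1.1]
3. h(s(h(s(e))))  →  h(s(e))   [R1 at 1.1]
4. h(s(e))  →  e   [R1 at ε]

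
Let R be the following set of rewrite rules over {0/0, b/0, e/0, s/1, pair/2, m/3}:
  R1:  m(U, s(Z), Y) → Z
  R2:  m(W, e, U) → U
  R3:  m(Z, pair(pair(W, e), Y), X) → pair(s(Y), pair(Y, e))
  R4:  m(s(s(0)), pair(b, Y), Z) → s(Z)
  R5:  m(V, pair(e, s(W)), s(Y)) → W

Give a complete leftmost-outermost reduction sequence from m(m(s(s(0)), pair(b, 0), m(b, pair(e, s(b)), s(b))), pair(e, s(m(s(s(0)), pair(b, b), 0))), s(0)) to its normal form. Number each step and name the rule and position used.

1. m(m(s(s(0)), pair(b, 0), m(b, pair(e, s(b)), s(b))), pair(e, s(m(s(s(0)), pair(b, b), 0))), s(0))  →  m(s(s(0)), pair(b, b), 0)   [R5 at ε]
2. m(s(s(0)), pair(b, b), 0)  →  s(0)   [R4 at ε]

s(0)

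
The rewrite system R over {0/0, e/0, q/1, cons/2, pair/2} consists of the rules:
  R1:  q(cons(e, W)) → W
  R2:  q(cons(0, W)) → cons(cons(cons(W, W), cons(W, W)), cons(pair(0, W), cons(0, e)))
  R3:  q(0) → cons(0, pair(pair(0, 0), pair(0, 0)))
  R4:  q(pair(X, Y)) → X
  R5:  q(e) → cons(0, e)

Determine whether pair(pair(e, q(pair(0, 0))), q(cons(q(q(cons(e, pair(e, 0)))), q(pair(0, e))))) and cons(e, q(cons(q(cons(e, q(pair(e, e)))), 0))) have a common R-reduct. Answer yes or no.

no — NF(t₁) = pair(pair(e, 0), 0), NF(t₂) = cons(e, 0)

Reduce t₁ = pair(pair(e, q(pair(0, 0))), q(cons(q(q(cons(e, pair(e, 0)))), q(pair(0, e))))):
1. pair(pair(e, q(pair(0, 0))), q(cons(q(q(cons(e, pair(e, 0)))), q(pair(0, e)))))  →  pair(pair(e, 0), q(cons(q(q(cons(e, pair(e, 0)))), q(pair(0, e)))))   [R4 at 1.2]
2. pair(pair(e, 0), q(cons(q(q(cons(e, pair(e, 0)))), q(pair(0, e)))))  →  pair(pair(e, 0), q(cons(q(pair(e, 0)), q(pair(0, e)))))   [R1 at 2.1.1.1]
3. pair(pair(e, 0), q(cons(q(pair(e, 0)), q(pair(0, e)))))  →  pair(pair(e, 0), q(cons(e, q(pair(0, e)))))   [R4 at 2.1.1]
4. pair(pair(e, 0), q(cons(e, q(pair(0, e)))))  →  pair(pair(e, 0), q(pair(0, e)))   [R1 at 2]
5. pair(pair(e, 0), q(pair(0, e)))  →  pair(pair(e, 0), 0)   [R4 at 2]

Reduce t₂ = cons(e, q(cons(q(cons(e, q(pair(e, e)))), 0))):
1. cons(e, q(cons(q(cons(e, q(pair(e, e)))), 0)))  →  cons(e, q(cons(q(pair(e, e)), 0)))   [R1 at 2.1.1]
2. cons(e, q(cons(q(pair(e, e)), 0)))  →  cons(e, q(cons(e, 0)))   [R4 at 2.1.1]
3. cons(e, q(cons(e, 0)))  →  cons(e, 0)   [R1 at 2]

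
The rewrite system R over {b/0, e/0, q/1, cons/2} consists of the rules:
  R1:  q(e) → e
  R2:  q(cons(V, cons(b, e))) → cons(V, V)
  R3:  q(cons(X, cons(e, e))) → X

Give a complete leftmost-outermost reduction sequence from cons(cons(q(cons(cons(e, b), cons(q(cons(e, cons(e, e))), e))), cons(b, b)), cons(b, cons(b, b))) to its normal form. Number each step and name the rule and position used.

cons(cons(cons(e, b), cons(b, b)), cons(b, cons(b, b)))

1. cons(cons(q(cons(cons(e, b), cons(q(cons(e, cons(e, e))), e))), cons(b, b)), cons(b, cons(b, b)))  →  cons(cons(q(cons(cons(e, b), cons(e, e))), cons(b, b)), cons(b, cons(b, b)))   [R3 at 1.1.1.2.1]
2. cons(cons(q(cons(cons(e, b), cons(e, e))), cons(b, b)), cons(b, cons(b, b)))  →  cons(cons(cons(e, b), cons(b, b)), cons(b, cons(b, b)))   [R3 at 1.1]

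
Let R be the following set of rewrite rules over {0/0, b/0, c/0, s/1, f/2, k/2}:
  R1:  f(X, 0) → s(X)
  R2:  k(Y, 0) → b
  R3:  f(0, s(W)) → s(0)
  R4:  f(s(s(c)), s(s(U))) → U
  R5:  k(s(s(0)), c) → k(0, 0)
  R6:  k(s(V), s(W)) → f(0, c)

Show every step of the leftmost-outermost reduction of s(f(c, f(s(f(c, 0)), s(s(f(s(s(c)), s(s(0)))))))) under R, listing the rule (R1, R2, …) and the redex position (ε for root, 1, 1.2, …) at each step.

1. s(f(c, f(s(f(c, 0)), s(s(f(s(s(c)), s(s(0))))))))  →  s(f(c, f(s(s(c)), s(s(f(s(s(c)), s(s(0))))))))   [R1 at 1.2.1.1]
2. s(f(c, f(s(s(c)), s(s(f(s(s(c)), s(s(0))))))))  →  s(f(c, f(s(s(c)), s(s(0)))))   [R4 at 1.2]
3. s(f(c, f(s(s(c)), s(s(0)))))  →  s(f(c, 0))   [R4 at 1.2]
4. s(f(c, 0))  →  s(s(c))   [R1 at 1]

s(s(c))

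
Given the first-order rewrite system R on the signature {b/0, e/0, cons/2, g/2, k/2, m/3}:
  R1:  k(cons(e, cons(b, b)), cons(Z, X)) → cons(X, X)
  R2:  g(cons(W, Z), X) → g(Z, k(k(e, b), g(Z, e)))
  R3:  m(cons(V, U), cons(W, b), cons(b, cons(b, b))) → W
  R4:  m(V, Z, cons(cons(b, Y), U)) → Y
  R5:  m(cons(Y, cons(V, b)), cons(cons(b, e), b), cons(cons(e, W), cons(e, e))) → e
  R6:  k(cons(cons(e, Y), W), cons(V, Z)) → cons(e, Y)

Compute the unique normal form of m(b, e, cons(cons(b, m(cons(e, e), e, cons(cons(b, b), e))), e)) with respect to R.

1. m(b, e, cons(cons(b, m(cons(e, e), e, cons(cons(b, b), e))), e))  →  m(cons(e, e), e, cons(cons(b, b), e))   [R4 at ε]
2. m(cons(e, e), e, cons(cons(b, b), e))  →  b   [R4 at ε]

b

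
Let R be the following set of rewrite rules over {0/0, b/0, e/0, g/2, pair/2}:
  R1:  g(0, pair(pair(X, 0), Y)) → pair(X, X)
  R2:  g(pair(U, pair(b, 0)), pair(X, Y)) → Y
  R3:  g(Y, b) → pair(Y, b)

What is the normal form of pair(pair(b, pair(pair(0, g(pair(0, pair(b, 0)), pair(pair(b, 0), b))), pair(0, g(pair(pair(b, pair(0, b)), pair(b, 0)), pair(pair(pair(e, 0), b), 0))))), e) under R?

pair(pair(b, pair(pair(0, b), pair(0, 0))), e)

1. pair(pair(b, pair(pair(0, g(pair(0, pair(b, 0)), pair(pair(b, 0), b))), pair(0, g(pair(pair(b, pair(0, b)), pair(b, 0)), pair(pair(pair(e, 0), b), 0))))), e)  →  pair(pair(b, pair(pair(0, b), pair(0, g(pair(pair(b, pair(0, b)), pair(b, 0)), pair(pair(pair(e, 0), b), 0))))), e)   [R2 at 1.2.1.2]
2. pair(pair(b, pair(pair(0, b), pair(0, g(pair(pair(b, pair(0, b)), pair(b, 0)), pair(pair(pair(e, 0), b), 0))))), e)  →  pair(pair(b, pair(pair(0, b), pair(0, 0))), e)   [R2 at 1.2.2.2]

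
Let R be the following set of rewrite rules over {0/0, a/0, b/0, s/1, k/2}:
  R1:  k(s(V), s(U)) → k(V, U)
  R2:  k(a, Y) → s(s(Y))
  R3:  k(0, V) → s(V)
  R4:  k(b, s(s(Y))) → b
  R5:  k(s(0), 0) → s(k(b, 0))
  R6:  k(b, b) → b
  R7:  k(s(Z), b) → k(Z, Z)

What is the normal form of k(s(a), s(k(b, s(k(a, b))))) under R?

s(s(b))

1. k(s(a), s(k(b, s(k(a, b)))))  →  k(a, k(b, s(k(a, b))))   [R1 at ε]
2. k(a, k(b, s(k(a, b))))  →  s(s(k(b, s(k(a, b)))))   [R2 at ε]
3. s(s(k(b, s(k(a, b)))))  →  s(s(k(b, s(s(s(b))))))   [R2 at 1.1.2.1]
4. s(s(k(b, s(s(s(b))))))  →  s(s(b))   [R4 at 1.1]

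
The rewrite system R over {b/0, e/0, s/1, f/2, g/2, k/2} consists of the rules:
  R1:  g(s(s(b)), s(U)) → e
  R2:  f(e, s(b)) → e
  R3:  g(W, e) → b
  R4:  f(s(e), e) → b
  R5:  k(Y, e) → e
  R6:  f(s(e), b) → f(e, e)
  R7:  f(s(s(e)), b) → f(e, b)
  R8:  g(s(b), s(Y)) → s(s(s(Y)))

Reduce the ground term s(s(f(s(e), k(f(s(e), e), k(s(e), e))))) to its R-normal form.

1. s(s(f(s(e), k(f(s(e), e), k(s(e), e)))))  →  s(s(f(s(e), k(b, k(s(e), e)))))   [R4 at 1.1.2.1]
2. s(s(f(s(e), k(b, k(s(e), e)))))  →  s(s(f(s(e), k(b, e))))   [R5 at 1.1.2.2]
3. s(s(f(s(e), k(b, e))))  →  s(s(f(s(e), e)))   [R5 at 1.1.2]
4. s(s(f(s(e), e)))  →  s(s(b))   [R4 at 1.1]

s(s(b))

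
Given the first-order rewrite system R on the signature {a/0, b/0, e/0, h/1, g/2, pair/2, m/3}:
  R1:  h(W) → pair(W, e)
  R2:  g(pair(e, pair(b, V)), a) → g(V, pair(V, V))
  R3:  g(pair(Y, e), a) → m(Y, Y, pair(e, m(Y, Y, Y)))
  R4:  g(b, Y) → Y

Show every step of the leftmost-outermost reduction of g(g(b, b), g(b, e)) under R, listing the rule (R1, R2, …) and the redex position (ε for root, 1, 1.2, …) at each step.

e

1. g(g(b, b), g(b, e))  →  g(b, g(b, e))   [R4 at 1]
2. g(b, g(b, e))  →  g(b, e)   [R4 at ε]
3. g(b, e)  →  e   [R4 at ε]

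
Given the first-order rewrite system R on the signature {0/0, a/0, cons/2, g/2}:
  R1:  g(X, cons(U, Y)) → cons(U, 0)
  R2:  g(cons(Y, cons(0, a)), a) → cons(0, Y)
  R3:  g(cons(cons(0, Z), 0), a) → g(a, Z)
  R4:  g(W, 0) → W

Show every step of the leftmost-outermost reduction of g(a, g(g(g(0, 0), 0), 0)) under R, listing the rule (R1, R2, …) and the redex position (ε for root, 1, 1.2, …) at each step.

1. g(a, g(g(g(0, 0), 0), 0))  →  g(a, g(g(0, 0), 0))   [R4 at 2]
2. g(a, g(g(0, 0), 0))  →  g(a, g(0, 0))   [R4 at 2]
3. g(a, g(0, 0))  →  g(a, 0)   [R4 at 2]
4. g(a, 0)  →  a   [R4 at ε]

a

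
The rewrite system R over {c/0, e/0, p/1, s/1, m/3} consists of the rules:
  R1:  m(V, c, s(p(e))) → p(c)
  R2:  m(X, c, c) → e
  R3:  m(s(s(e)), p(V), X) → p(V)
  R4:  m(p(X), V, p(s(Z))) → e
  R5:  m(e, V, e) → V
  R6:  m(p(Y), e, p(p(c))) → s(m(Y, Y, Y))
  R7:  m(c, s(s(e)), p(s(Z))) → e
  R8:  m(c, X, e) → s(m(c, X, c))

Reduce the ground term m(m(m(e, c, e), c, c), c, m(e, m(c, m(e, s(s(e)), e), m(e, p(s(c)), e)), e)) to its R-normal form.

1. m(m(m(e, c, e), c, c), c, m(e, m(c, m(e, s(s(e)), e), m(e, p(s(c)), e)), e))  →  m(e, c, m(e, m(c, m(e, s(s(e)), e), m(e, p(s(c)), e)), e))   [R2 at 1]
2. m(e, c, m(e, m(c, m(e, s(s(e)), e), m(e, p(s(c)), e)), e))  →  m(e, c, m(c, m(e, s(s(e)), e), m(e, p(s(c)), e)))   [R5 at 3]
3. m(e, c, m(c, m(e, s(s(e)), e), m(e, p(s(c)), e)))  →  m(e, c, m(c, s(s(e)), m(e, p(s(c)), e)))   [R5 at 3.2]
4. m(e, c, m(c, s(s(e)), m(e, p(s(c)), e)))  →  m(e, c, m(c, s(s(e)), p(s(c))))   [R5 at 3.3]
5. m(e, c, m(c, s(s(e)), p(s(c))))  →  m(e, c, e)   [R7 at 3]
6. m(e, c, e)  →  c   [R5 at ε]

c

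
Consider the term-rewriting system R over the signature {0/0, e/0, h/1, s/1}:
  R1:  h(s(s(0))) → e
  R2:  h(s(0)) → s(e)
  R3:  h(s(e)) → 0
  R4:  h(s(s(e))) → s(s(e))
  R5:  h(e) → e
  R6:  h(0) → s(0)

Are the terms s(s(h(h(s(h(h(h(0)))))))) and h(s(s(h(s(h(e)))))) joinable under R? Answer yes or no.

Reduce t₁ = s(s(h(h(s(h(h(h(0)))))))):
1. s(s(h(h(s(h(h(h(0))))))))  →  s(s(h(h(s(h(h(s(0))))))))   [R6 at 1.1.1.1.1.1.1]
2. s(s(h(h(s(h(h(s(0))))))))  →  s(s(h(h(s(h(s(e)))))))   [R2 at 1.1.1.1.1.1]
3. s(s(h(h(s(h(s(e)))))))  →  s(s(h(h(s(0)))))   [R3 at 1.1.1.1.1]
4. s(s(h(h(s(0)))))  →  s(s(h(s(e))))   [R2 at 1.1.1]
5. s(s(h(s(e))))  →  s(s(0))   [R3 at 1.1]

Reduce t₂ = h(s(s(h(s(h(e)))))):
1. h(s(s(h(s(h(e))))))  →  h(s(s(h(s(e)))))   [R5 at 1.1.1.1.1]
2. h(s(s(h(s(e)))))  →  h(s(s(0)))   [R3 at 1.1.1]
3. h(s(s(0)))  →  e   [R1 at ε]

no — NF(t₁) = s(s(0)), NF(t₂) = e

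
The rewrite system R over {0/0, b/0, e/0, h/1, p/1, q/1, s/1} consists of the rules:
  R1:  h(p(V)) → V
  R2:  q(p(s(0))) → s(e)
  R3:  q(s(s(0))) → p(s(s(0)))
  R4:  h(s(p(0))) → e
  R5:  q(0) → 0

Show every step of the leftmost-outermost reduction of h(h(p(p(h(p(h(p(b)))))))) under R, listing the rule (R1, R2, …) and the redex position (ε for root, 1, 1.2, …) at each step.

1. h(h(p(p(h(p(h(p(b))))))))  →  h(p(h(p(h(p(b))))))   [R1 at 1]
2. h(p(h(p(h(p(b))))))  →  h(p(h(p(b))))   [R1 at ε]
3. h(p(h(p(b))))  →  h(p(b))   [R1 at ε]
4. h(p(b))  →  b   [R1 at ε]

b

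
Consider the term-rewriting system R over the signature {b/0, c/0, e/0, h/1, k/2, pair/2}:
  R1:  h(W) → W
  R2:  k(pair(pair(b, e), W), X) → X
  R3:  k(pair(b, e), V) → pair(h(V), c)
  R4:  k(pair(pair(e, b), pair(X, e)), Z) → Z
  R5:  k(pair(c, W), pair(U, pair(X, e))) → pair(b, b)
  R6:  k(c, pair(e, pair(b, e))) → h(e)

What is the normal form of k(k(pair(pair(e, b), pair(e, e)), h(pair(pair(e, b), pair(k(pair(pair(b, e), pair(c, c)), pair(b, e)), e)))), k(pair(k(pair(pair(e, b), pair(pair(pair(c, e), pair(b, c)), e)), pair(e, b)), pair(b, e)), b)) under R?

b

1. k(k(pair(pair(e, b), pair(e, e)), h(pair(pair(e, b), pair(k(pair(pair(b, e), pair(c, c)), pair(b, e)), e)))), k(pair(k(pair(pair(e, b), pair(pair(pair(c, e), pair(b, c)), e)), pair(e, b)), pair(b, e)), b))  →  k(h(pair(pair(e, b), pair(k(pair(pair(b, e), pair(c, c)), pair(b, e)), e))), k(pair(k(pair(pair(e, b), pair(pair(pair(c, e), pair(b, c)), e)), pair(e, b)), pair(b, e)), b))   [R4 at 1]
2. k(h(pair(pair(e, b), pair(k(pair(pair(b, e), pair(c, c)), pair(b, e)), e))), k(pair(k(pair(pair(e, b), pair(pair(pair(c, e), pair(b, c)), e)), pair(e, b)), pair(b, e)), b))  →  k(pair(pair(e, b), pair(k(pair(pair(b, e), pair(c, c)), pair(b, e)), e)), k(pair(k(pair(pair(e, b), pair(pair(pair(c, e), pair(b, c)), e)), pair(e, b)), pair(b, e)), b))   [R1 at 1]
3. k(pair(pair(e, b), pair(k(pair(pair(b, e), pair(c, c)), pair(b, e)), e)), k(pair(k(pair(pair(e, b), pair(pair(pair(c, e), pair(b, c)), e)), pair(e, b)), pair(b, e)), b))  →  k(pair(k(pair(pair(e, b), pair(pair(pair(c, e), pair(b, c)), e)), pair(e, b)), pair(b, e)), b)   [R4 at ε]
4. k(pair(k(pair(pair(e, b), pair(pair(pair(c, e), pair(b, c)), e)), pair(e, b)), pair(b, e)), b)  →  k(pair(pair(e, b), pair(b, e)), b)   [R4 at 1.1]
5. k(pair(pair(e, b), pair(b, e)), b)  →  b   [R4 at ε]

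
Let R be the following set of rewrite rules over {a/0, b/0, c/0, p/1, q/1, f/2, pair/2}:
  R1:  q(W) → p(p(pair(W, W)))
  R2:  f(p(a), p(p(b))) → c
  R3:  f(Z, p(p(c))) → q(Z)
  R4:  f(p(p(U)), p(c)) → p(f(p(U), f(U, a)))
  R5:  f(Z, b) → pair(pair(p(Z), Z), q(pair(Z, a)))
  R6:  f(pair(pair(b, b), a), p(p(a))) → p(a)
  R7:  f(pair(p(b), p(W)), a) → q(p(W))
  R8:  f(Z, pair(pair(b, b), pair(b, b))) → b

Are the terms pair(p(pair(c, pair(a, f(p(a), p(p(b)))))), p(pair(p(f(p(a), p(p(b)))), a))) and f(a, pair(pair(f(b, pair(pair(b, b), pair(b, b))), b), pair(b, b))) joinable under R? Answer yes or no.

no — NF(t₁) = pair(p(pair(c, pair(a, c))), p(pair(p(c), a))), NF(t₂) = b

Reduce t₁ = pair(p(pair(c, pair(a, f(p(a), p(p(b)))))), p(pair(p(f(p(a), p(p(b)))), a))):
1. pair(p(pair(c, pair(a, f(p(a), p(p(b)))))), p(pair(p(f(p(a), p(p(b)))), a)))  →  pair(p(pair(c, pair(a, c))), p(pair(p(f(p(a), p(p(b)))), a)))   [R2 at 1.1.2.2]
2. pair(p(pair(c, pair(a, c))), p(pair(p(f(p(a), p(p(b)))), a)))  →  pair(p(pair(c, pair(a, c))), p(pair(p(c), a)))   [R2 at 2.1.1.1]

Reduce t₂ = f(a, pair(pair(f(b, pair(pair(b, b), pair(b, b))), b), pair(b, b))):
1. f(a, pair(pair(f(b, pair(pair(b, b), pair(b, b))), b), pair(b, b)))  →  f(a, pair(pair(b, b), pair(b, b)))   [R8 at 2.1.1]
2. f(a, pair(pair(b, b), pair(b, b)))  →  b   [R8 at ε]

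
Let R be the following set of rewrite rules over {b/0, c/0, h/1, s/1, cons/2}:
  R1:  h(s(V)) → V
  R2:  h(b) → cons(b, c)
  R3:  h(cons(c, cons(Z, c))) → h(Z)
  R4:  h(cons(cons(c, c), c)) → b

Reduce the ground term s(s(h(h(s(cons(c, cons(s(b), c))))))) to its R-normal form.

1. s(s(h(h(s(cons(c, cons(s(b), c)))))))  →  s(s(h(cons(c, cons(s(b), c)))))   [R1 at 1.1.1]
2. s(s(h(cons(c, cons(s(b), c)))))  →  s(s(h(s(b))))   [R3 at 1.1]
3. s(s(h(s(b))))  →  s(s(b))   [R1 at 1.1]

s(s(b))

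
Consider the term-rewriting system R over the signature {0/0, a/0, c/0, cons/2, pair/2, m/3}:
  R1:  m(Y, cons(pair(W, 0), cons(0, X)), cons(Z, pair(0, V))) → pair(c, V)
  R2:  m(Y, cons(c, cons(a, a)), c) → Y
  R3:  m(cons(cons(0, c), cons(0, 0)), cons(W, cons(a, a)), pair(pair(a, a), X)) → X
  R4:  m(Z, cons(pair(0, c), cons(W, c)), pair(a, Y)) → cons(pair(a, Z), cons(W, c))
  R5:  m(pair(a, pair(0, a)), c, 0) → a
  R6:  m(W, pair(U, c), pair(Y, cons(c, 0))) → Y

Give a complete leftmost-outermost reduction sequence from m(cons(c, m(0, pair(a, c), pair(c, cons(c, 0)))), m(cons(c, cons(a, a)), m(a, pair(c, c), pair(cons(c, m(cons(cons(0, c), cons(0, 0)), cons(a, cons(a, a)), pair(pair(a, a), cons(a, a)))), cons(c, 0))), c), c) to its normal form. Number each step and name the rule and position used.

cons(c, c)

1. m(cons(c, m(0, pair(a, c), pair(c, cons(c, 0)))), m(cons(c, cons(a, a)), m(a, pair(c, c), pair(cons(c, m(cons(cons(0, c), cons(0, 0)), cons(a, cons(a, a)), pair(pair(a, a), cons(a, a)))), cons(c, 0))), c), c)  →  m(cons(c, c), m(cons(c, cons(a, a)), m(a, pair(c, c), pair(cons(c, m(cons(cons(0, c), cons(0, 0)), cons(a, cons(a, a)), pair(pair(a, a), cons(a, a)))), cons(c, 0))), c), c)   [R6 at 1.2]
2. m(cons(c, c), m(cons(c, cons(a, a)), m(a, pair(c, c), pair(cons(c, m(cons(cons(0, c), cons(0, 0)), cons(a, cons(a, a)), pair(pair(a, a), cons(a, a)))), cons(c, 0))), c), c)  →  m(cons(c, c), m(cons(c, cons(a, a)), cons(c, m(cons(cons(0, c), cons(0, 0)), cons(a, cons(a, a)), pair(pair(a, a), cons(a, a)))), c), c)   [R6 at 2.2]
3. m(cons(c, c), m(cons(c, cons(a, a)), cons(c, m(cons(cons(0, c), cons(0, 0)), cons(a, cons(a, a)), pair(pair(a, a), cons(a, a)))), c), c)  →  m(cons(c, c), m(cons(c, cons(a, a)), cons(c, cons(a, a)), c), c)   [R3 at 2.2.2]
4. m(cons(c, c), m(cons(c, cons(a, a)), cons(c, cons(a, a)), c), c)  →  m(cons(c, c), cons(c, cons(a, a)), c)   [R2 at 2]
5. m(cons(c, c), cons(c, cons(a, a)), c)  →  cons(c, c)   [R2 at ε]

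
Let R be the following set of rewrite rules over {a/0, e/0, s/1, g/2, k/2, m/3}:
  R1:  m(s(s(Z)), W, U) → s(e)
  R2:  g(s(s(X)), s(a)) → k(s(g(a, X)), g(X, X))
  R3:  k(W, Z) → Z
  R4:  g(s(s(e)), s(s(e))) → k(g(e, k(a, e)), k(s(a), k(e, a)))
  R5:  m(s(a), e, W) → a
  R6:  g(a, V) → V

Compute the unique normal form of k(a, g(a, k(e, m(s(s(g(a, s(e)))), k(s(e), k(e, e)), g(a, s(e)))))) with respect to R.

1. k(a, g(a, k(e, m(s(s(g(a, s(e)))), k(s(e), k(e, e)), g(a, s(e))))))  →  g(a, k(e, m(s(s(g(a, s(e)))), k(s(e), k(e, e)), g(a, s(e)))))   [R3 at ε]
2. g(a, k(e, m(s(s(g(a, s(e)))), k(s(e), k(e, e)), g(a, s(e)))))  →  k(e, m(s(s(g(a, s(e)))), k(s(e), k(e, e)), g(a, s(e))))   [R6 at ε]
3. k(e, m(s(s(g(a, s(e)))), k(s(e), k(e, e)), g(a, s(e))))  →  m(s(s(g(a, s(e)))), k(s(e), k(e, e)), g(a, s(e)))   [R3 at ε]
4. m(s(s(g(a, s(e)))), k(s(e), k(e, e)), g(a, s(e)))  →  s(e)   [R1 at ε]

s(e)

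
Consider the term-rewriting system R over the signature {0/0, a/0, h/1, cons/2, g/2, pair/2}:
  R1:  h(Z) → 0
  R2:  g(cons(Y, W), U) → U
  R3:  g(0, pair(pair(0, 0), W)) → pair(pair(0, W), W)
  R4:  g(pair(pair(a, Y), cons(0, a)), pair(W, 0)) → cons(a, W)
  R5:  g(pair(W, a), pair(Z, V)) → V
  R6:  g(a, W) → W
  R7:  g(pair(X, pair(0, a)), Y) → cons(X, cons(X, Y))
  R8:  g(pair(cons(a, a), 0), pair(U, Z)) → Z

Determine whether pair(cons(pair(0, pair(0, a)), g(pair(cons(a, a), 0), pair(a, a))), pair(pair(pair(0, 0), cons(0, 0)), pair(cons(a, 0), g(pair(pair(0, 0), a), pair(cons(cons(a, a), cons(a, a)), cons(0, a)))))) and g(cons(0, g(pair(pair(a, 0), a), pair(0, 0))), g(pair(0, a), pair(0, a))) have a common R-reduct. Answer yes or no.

Reduce t₁ = pair(cons(pair(0, pair(0, a)), g(pair(cons(a, a), 0), pair(a, a))), pair(pair(pair(0, 0), cons(0, 0)), pair(cons(a, 0), g(pair(pair(0, 0), a), pair(cons(cons(a, a), cons(a, a)), cons(0, a)))))):
1. pair(cons(pair(0, pair(0, a)), g(pair(cons(a, a), 0), pair(a, a))), pair(pair(pair(0, 0), cons(0, 0)), pair(cons(a, 0), g(pair(pair(0, 0), a), pair(cons(cons(a, a), cons(a, a)), cons(0, a))))))  →  pair(cons(pair(0, pair(0, a)), a), pair(pair(pair(0, 0), cons(0, 0)), pair(cons(a, 0), g(pair(pair(0, 0), a), pair(cons(cons(a, a), cons(a, a)), cons(0, a))))))   [R8 at 1.2]
2. pair(cons(pair(0, pair(0, a)), a), pair(pair(pair(0, 0), cons(0, 0)), pair(cons(a, 0), g(pair(pair(0, 0), a), pair(cons(cons(a, a), cons(a, a)), cons(0, a))))))  →  pair(cons(pair(0, pair(0, a)), a), pair(pair(pair(0, 0), cons(0, 0)), pair(cons(a, 0), cons(0, a))))   [R5 at 2.2.2]

Reduce t₂ = g(cons(0, g(pair(pair(a, 0), a), pair(0, 0))), g(pair(0, a), pair(0, a))):
1. g(cons(0, g(pair(pair(a, 0), a), pair(0, 0))), g(pair(0, a), pair(0, a)))  →  g(pair(0, a), pair(0, a))   [R2 at ε]
2. g(pair(0, a), pair(0, a))  →  a   [R5 at ε]

no — NF(t₁) = pair(cons(pair(0, pair(0, a)), a), pair(pair(pair(0, 0), cons(0, 0)), pair(cons(a, 0), cons(0, a)))), NF(t₂) = a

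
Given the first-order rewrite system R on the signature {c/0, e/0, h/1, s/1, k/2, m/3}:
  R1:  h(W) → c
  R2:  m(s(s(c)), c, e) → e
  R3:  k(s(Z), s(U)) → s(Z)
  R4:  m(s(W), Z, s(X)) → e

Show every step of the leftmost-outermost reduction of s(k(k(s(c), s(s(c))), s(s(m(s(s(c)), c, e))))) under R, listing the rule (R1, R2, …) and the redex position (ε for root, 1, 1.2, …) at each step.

1. s(k(k(s(c), s(s(c))), s(s(m(s(s(c)), c, e)))))  →  s(k(s(c), s(s(m(s(s(c)), c, e)))))   [R3 at 1.1]
2. s(k(s(c), s(s(m(s(s(c)), c, e)))))  →  s(s(c))   [R3 at 1]

s(s(c))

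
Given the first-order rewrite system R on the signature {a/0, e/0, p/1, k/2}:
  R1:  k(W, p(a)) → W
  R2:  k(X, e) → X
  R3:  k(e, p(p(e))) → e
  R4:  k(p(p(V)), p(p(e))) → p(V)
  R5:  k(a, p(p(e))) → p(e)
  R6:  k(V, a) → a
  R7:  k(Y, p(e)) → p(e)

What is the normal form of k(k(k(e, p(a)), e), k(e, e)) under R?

1. k(k(k(e, p(a)), e), k(e, e))  →  k(k(e, p(a)), k(e, e))   [R2 at 1]
2. k(k(e, p(a)), k(e, e))  →  k(e, k(e, e))   [R1 at 1]
3. k(e, k(e, e))  →  k(e, e)   [R2 at 2]
4. k(e, e)  →  e   [R2 at ε]

e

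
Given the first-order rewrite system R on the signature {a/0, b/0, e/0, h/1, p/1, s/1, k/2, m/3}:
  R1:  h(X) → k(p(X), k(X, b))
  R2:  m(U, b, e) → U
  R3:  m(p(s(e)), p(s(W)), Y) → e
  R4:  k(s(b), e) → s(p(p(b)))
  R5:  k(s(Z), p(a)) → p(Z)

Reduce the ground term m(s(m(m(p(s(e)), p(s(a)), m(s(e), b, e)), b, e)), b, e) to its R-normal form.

1. m(s(m(m(p(s(e)), p(s(a)), m(s(e), b, e)), b, e)), b, e)  →  s(m(m(p(s(e)), p(s(a)), m(s(e), b, e)), b, e))   [R2 at ε]
2. s(m(m(p(s(e)), p(s(a)), m(s(e), b, e)), b, e))  →  s(m(p(s(e)), p(s(a)), m(s(e), b, e)))   [R2 at 1]
3. s(m(p(s(e)), p(s(a)), m(s(e), b, e)))  →  s(e)   [R3 at 1]

s(e)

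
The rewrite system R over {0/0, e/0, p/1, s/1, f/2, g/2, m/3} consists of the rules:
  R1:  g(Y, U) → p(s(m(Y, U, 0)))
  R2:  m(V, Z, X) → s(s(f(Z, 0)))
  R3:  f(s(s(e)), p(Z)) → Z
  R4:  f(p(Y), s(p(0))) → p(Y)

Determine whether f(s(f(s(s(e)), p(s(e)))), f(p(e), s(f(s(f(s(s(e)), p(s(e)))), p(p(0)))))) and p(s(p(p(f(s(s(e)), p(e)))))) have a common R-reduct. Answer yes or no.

Reduce t₁ = f(s(f(s(s(e)), p(s(e)))), f(p(e), s(f(s(f(s(s(e)), p(s(e)))), p(p(0)))))):
1. f(s(f(s(s(e)), p(s(e)))), f(p(e), s(f(s(f(s(s(e)), p(s(e)))), p(p(0))))))  →  f(s(s(e)), f(p(e), s(f(s(f(s(s(e)), p(s(e)))), p(p(0))))))   [R3 at 1.1]
2. f(s(s(e)), f(p(e), s(f(s(f(s(s(e)), p(s(e)))), p(p(0))))))  →  f(s(s(e)), f(p(e), s(f(s(s(e)), p(p(0))))))   [R3 at 2.2.1.1.1]
3. f(s(s(e)), f(p(e), s(f(s(s(e)), p(p(0))))))  →  f(s(s(e)), f(p(e), s(p(0))))   [R3 at 2.2.1]
4. f(s(s(e)), f(p(e), s(p(0))))  →  f(s(s(e)), p(e))   [R4 at 2]
5. f(s(s(e)), p(e))  →  e   [R3 at ε]

Reduce t₂ = p(s(p(p(f(s(s(e)), p(e)))))):
1. p(s(p(p(f(s(s(e)), p(e))))))  →  p(s(p(p(e))))   [R3 at 1.1.1.1]

no — NF(t₁) = e, NF(t₂) = p(s(p(p(e))))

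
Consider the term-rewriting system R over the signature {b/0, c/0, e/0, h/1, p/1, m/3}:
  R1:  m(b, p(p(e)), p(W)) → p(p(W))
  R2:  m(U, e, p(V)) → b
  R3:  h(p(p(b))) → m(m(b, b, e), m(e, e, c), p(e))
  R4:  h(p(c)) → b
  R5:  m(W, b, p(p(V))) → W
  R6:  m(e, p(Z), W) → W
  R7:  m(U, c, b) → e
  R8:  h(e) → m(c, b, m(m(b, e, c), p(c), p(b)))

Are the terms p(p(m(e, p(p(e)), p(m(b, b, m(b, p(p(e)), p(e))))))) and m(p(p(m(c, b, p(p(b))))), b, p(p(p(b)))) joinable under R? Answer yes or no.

Reduce t₁ = p(p(m(e, p(p(e)), p(m(b, b, m(b, p(p(e)), p(e))))))):
1. p(p(m(e, p(p(e)), p(m(b, b, m(b, p(p(e)), p(e)))))))  →  p(p(p(m(b, b, m(b, p(p(e)), p(e))))))   [R6 at 1.1]
2. p(p(p(m(b, b, m(b, p(p(e)), p(e))))))  →  p(p(p(m(b, b, p(p(e))))))   [R1 at 1.1.1.3]
3. p(p(p(m(b, b, p(p(e))))))  →  p(p(p(b)))   [R5 at 1.1.1]

Reduce t₂ = m(p(p(m(c, b, p(p(b))))), b, p(p(p(b)))):
1. m(p(p(m(c, b, p(p(b))))), b, p(p(p(b))))  →  p(p(m(c, b, p(p(b)))))   [R5 at ε]
2. p(p(m(c, b, p(p(b)))))  →  p(p(c))   [R5 at 1.1]

no — NF(t₁) = p(p(p(b))), NF(t₂) = p(p(c))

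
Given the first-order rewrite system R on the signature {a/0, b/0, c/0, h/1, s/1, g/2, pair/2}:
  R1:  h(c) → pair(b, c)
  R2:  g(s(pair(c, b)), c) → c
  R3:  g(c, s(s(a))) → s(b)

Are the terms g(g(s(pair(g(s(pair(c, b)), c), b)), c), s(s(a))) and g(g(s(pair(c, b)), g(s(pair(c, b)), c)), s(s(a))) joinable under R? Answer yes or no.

yes — NF(t₁) = s(b), NF(t₂) = s(b)

Reduce t₁ = g(g(s(pair(g(s(pair(c, b)), c), b)), c), s(s(a))):
1. g(g(s(pair(g(s(pair(c, b)), c), b)), c), s(s(a)))  →  g(g(s(pair(c, b)), c), s(s(a)))   [R2 at 1.1.1.1]
2. g(g(s(pair(c, b)), c), s(s(a)))  →  g(c, s(s(a)))   [R2 at 1]
3. g(c, s(s(a)))  →  s(b)   [R3 at ε]

Reduce t₂ = g(g(s(pair(c, b)), g(s(pair(c, b)), c)), s(s(a))):
1. g(g(s(pair(c, b)), g(s(pair(c, b)), c)), s(s(a)))  →  g(g(s(pair(c, b)), c), s(s(a)))   [R2 at 1.2]
2. g(g(s(pair(c, b)), c), s(s(a)))  →  g(c, s(s(a)))   [R2 at 1]
3. g(c, s(s(a)))  →  s(b)   [R3 at ε]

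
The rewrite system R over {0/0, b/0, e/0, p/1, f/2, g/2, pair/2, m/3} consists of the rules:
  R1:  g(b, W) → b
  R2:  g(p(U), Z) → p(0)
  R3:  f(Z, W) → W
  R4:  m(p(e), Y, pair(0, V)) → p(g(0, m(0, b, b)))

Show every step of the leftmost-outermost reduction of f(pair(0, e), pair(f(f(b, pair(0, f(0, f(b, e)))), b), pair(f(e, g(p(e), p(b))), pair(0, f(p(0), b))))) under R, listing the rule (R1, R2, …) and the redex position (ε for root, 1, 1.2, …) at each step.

pair(b, pair(p(0), pair(0, b)))

1. f(pair(0, e), pair(f(f(b, pair(0, f(0, f(b, e)))), b), pair(f(e, g(p(e), p(b))), pair(0, f(p(0), b)))))  →  pair(f(f(b, pair(0, f(0, f(b, e)))), b), pair(f(e, g(p(e), p(b))), pair(0, f(p(0), b))))   [R3 at ε]
2. pair(f(f(b, pair(0, f(0, f(b, e)))), b), pair(f(e, g(p(e), p(b))), pair(0, f(p(0), b))))  →  pair(b, pair(f(e, g(p(e), p(b))), pair(0, f(p(0), b))))   [R3 at 1]
3. pair(b, pair(f(e, g(p(e), p(b))), pair(0, f(p(0), b))))  →  pair(b, pair(g(p(e), p(b)), pair(0, f(p(0), b))))   [R3 at 2.1]
4. pair(b, pair(g(p(e), p(b)), pair(0, f(p(0), b))))  →  pair(b, pair(p(0), pair(0, f(p(0), b))))   [R2 at 2.1]
5. pair(b, pair(p(0), pair(0, f(p(0), b))))  →  pair(b, pair(p(0), pair(0, b)))   [R3 at 2.2.2]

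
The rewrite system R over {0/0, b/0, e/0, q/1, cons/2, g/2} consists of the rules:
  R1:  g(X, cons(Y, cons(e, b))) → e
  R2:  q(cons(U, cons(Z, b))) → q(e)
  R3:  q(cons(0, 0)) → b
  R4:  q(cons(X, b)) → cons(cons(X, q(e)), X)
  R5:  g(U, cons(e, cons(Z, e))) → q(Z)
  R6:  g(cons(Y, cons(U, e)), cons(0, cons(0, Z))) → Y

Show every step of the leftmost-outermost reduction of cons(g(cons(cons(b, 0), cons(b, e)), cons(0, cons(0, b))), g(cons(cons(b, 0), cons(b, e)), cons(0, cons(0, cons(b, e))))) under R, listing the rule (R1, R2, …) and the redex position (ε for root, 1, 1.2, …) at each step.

cons(cons(b, 0), cons(b, 0))

1. cons(g(cons(cons(b, 0), cons(b, e)), cons(0, cons(0, b))), g(cons(cons(b, 0), cons(b, e)), cons(0, cons(0, cons(b, e)))))  →  cons(cons(b, 0), g(cons(cons(b, 0), cons(b, e)), cons(0, cons(0, cons(b, e)))))   [R6 at 1]
2. cons(cons(b, 0), g(cons(cons(b, 0), cons(b, e)), cons(0, cons(0, cons(b, e)))))  →  cons(cons(b, 0), cons(b, 0))   [R6 at 2]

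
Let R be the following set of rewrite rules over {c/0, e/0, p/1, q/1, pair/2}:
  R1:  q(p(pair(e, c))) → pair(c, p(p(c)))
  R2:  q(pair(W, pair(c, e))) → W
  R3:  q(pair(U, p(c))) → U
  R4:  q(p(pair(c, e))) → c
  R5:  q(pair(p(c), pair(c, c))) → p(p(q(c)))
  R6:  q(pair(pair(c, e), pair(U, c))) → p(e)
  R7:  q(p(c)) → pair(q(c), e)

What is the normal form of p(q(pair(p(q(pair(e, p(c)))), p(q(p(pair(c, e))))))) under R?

1. p(q(pair(p(q(pair(e, p(c)))), p(q(p(pair(c, e)))))))  →  p(q(pair(p(e), p(q(p(pair(c, e)))))))   [R3 at 1.1.1.1]
2. p(q(pair(p(e), p(q(p(pair(c, e)))))))  →  p(q(pair(p(e), p(c))))   [R4 at 1.1.2.1]
3. p(q(pair(p(e), p(c))))  →  p(p(e))   [R3 at 1]

p(p(e))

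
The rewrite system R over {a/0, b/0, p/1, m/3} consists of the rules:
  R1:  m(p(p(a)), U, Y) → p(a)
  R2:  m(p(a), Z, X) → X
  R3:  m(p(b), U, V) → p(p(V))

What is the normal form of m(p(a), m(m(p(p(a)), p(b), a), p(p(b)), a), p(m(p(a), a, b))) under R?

1. m(p(a), m(m(p(p(a)), p(b), a), p(p(b)), a), p(m(p(a), a, b)))  →  p(m(p(a), a, b))   [R2 at ε]
2. p(m(p(a), a, b))  →  p(b)   [R2 at 1]

p(b)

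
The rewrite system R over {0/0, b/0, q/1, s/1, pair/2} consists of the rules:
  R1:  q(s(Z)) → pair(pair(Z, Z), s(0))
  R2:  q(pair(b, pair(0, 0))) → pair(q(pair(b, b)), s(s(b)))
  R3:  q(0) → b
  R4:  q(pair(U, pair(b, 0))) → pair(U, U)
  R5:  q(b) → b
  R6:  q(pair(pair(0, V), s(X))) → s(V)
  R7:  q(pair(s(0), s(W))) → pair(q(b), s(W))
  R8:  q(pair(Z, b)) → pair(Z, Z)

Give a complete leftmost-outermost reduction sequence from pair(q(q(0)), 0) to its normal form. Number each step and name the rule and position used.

1. pair(q(q(0)), 0)  →  pair(q(b), 0)   [R3 at 1.1]
2. pair(q(b), 0)  →  pair(b, 0)   [R5 at 1]

pair(b, 0)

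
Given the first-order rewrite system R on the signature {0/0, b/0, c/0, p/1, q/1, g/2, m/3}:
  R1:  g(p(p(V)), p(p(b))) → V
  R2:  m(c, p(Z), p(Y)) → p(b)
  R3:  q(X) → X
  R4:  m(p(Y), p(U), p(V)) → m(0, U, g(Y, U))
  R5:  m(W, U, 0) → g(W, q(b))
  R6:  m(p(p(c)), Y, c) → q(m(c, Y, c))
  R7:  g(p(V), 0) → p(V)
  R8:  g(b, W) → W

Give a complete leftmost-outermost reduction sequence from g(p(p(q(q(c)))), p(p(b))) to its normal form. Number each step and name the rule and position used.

1. g(p(p(q(q(c)))), p(p(b)))  →  q(q(c))   [R1 at ε]
2. q(q(c))  →  q(c)   [R3 at ε]
3. q(c)  →  c   [R3 at ε]

c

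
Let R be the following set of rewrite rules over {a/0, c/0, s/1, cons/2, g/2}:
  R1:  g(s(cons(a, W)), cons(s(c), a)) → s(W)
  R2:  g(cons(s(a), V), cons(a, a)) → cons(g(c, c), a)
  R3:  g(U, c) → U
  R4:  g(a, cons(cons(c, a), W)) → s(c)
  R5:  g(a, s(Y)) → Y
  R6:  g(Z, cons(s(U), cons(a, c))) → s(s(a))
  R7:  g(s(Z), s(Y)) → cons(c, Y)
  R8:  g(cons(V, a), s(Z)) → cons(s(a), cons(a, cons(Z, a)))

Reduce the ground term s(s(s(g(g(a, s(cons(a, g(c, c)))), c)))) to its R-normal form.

1. s(s(s(g(g(a, s(cons(a, g(c, c)))), c))))  →  s(s(s(g(a, s(cons(a, g(c, c)))))))   [R3 at 1.1.1]
2. s(s(s(g(a, s(cons(a, g(c, c)))))))  →  s(s(s(cons(a, g(c, c)))))   [R5 at 1.1.1]
3. s(s(s(cons(a, g(c, c)))))  →  s(s(s(cons(a, c))))   [R3 at 1.1.1.2]

s(s(s(cons(a, c))))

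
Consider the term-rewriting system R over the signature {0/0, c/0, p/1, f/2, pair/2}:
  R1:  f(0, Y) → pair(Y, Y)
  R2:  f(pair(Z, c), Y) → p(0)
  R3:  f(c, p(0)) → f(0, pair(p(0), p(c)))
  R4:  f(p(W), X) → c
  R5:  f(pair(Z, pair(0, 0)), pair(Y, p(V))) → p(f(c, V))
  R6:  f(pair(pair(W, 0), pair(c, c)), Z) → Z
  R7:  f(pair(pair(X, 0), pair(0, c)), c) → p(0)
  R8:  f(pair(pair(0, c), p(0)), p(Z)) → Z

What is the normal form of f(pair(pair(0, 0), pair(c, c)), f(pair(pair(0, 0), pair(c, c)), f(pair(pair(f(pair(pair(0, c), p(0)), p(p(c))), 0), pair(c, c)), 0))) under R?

1. f(pair(pair(0, 0), pair(c, c)), f(pair(pair(0, 0), pair(c, c)), f(pair(pair(f(pair(pair(0, c), p(0)), p(p(c))), 0), pair(c, c)), 0)))  →  f(pair(pair(0, 0), pair(c, c)), f(pair(pair(f(pair(pair(0, c), p(0)), p(p(c))), 0), pair(c, c)), 0))   [R6 at ε]
2. f(pair(pair(0, 0), pair(c, c)), f(pair(pair(f(pair(pair(0, c), p(0)), p(p(c))), 0), pair(c, c)), 0))  →  f(pair(pair(f(pair(pair(0, c), p(0)), p(p(c))), 0), pair(c, c)), 0)   [R6 at ε]
3. f(pair(pair(f(pair(pair(0, c), p(0)), p(p(c))), 0), pair(c, c)), 0)  →  0   [R6 at ε]

0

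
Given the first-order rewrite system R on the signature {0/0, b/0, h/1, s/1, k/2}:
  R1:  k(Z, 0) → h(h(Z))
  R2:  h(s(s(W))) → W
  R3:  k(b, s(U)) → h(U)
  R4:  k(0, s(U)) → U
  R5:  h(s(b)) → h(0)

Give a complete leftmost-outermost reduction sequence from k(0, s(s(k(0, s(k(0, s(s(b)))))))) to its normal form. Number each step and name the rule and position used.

s(s(b))

1. k(0, s(s(k(0, s(k(0, s(s(b))))))))  →  s(k(0, s(k(0, s(s(b))))))   [R4 at ε]
2. s(k(0, s(k(0, s(s(b))))))  →  s(k(0, s(s(b))))   [R4 at 1]
3. s(k(0, s(s(b))))  →  s(s(b))   [R4 at 1]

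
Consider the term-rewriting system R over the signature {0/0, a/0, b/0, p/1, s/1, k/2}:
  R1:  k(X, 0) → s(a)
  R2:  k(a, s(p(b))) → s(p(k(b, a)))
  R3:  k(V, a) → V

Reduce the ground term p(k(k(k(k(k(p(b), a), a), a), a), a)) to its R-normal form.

1. p(k(k(k(k(k(p(b), a), a), a), a), a))  →  p(k(k(k(k(p(b), a), a), a), a))   [R3 at 1]
2. p(k(k(k(k(p(b), a), a), a), a))  →  p(k(k(k(p(b), a), a), a))   [R3 at 1]
3. p(k(k(k(p(b), a), a), a))  →  p(k(k(p(b), a), a))   [R3 at 1]
4. p(k(k(p(b), a), a))  →  p(k(p(b), a))   [R3 at 1]
5. p(k(p(b), a))  →  p(p(b))   [R3 at 1]

p(p(b))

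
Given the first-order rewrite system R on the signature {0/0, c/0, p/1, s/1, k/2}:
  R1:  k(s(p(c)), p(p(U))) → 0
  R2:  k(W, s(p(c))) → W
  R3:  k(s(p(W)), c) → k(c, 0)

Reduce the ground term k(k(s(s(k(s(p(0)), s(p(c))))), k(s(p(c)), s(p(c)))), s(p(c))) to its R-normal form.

s(s(s(p(0))))

1. k(k(s(s(k(s(p(0)), s(p(c))))), k(s(p(c)), s(p(c)))), s(p(c)))  →  k(s(s(k(s(p(0)), s(p(c))))), k(s(p(c)), s(p(c))))   [R2 at ε]
2. k(s(s(k(s(p(0)), s(p(c))))), k(s(p(c)), s(p(c))))  →  k(s(s(s(p(0)))), k(s(p(c)), s(p(c))))   [R2 at 1.1.1]
3. k(s(s(s(p(0)))), k(s(p(c)), s(p(c))))  →  k(s(s(s(p(0)))), s(p(c)))   [R2 at 2]
4. k(s(s(s(p(0)))), s(p(c)))  →  s(s(s(p(0))))   [R2 at ε]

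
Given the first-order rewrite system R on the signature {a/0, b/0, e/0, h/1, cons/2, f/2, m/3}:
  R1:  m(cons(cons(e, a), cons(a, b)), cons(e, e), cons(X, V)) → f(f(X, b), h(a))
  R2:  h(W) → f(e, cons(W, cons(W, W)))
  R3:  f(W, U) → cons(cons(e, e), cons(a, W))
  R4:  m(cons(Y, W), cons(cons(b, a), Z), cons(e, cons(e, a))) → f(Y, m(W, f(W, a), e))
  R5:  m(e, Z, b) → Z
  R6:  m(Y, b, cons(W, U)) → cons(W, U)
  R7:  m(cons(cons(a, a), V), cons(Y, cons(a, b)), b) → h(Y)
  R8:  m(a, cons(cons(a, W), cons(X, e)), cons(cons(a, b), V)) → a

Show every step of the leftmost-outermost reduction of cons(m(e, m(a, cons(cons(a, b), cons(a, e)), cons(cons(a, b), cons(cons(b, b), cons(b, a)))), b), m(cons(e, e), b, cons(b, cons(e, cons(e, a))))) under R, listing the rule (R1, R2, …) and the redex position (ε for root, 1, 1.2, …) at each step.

cons(a, cons(b, cons(e, cons(e, a))))

1. cons(m(e, m(a, cons(cons(a, b), cons(a, e)), cons(cons(a, b), cons(cons(b, b), cons(b, a)))), b), m(cons(e, e), b, cons(b, cons(e, cons(e, a)))))  →  cons(m(a, cons(cons(a, b), cons(a, e)), cons(cons(a, b), cons(cons(b, b), cons(b, a)))), m(cons(e, e), b, cons(b, cons(e, cons(e, a)))))   [R5 at 1]
2. cons(m(a, cons(cons(a, b), cons(a, e)), cons(cons(a, b), cons(cons(b, b), cons(b, a)))), m(cons(e, e), b, cons(b, cons(e, cons(e, a)))))  →  cons(a, m(cons(e, e), b, cons(b, cons(e, cons(e, a)))))   [R8 at 1]
3. cons(a, m(cons(e, e), b, cons(b, cons(e, cons(e, a)))))  →  cons(a, cons(b, cons(e, cons(e, a))))   [R6 at 2]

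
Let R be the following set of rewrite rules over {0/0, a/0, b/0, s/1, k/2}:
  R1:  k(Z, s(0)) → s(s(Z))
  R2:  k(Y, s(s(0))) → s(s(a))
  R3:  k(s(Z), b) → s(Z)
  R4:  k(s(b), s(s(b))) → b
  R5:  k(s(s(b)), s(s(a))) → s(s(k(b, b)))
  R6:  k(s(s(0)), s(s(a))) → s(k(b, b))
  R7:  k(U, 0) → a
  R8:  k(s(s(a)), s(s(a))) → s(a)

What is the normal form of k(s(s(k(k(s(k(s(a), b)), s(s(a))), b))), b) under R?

1. k(s(s(k(k(s(k(s(a), b)), s(s(a))), b))), b)  →  s(s(k(k(s(k(s(a), b)), s(s(a))), b)))   [R3 at ε]
2. s(s(k(k(s(k(s(a), b)), s(s(a))), b)))  →  s(s(k(k(s(s(a)), s(s(a))), b)))   [R3 at 1.1.1.1.1]
3. s(s(k(k(s(s(a)), s(s(a))), b)))  →  s(s(k(s(a), b)))   [R8 at 1.1.1]
4. s(s(k(s(a), b)))  →  s(s(s(a)))   [R3 at 1.1]

s(s(s(a)))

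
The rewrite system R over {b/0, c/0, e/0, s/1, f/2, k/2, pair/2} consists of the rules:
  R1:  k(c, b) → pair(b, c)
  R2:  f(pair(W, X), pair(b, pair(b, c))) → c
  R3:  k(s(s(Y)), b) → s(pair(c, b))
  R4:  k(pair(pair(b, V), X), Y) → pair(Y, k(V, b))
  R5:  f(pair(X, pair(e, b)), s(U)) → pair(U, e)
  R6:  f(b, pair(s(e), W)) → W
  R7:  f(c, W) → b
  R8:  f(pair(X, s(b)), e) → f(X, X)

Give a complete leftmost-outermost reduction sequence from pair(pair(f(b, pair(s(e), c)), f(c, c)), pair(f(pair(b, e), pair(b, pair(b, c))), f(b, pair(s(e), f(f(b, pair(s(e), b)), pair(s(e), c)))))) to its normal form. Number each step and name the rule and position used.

pair(pair(c, b), pair(c, c))

1. pair(pair(f(b, pair(s(e), c)), f(c, c)), pair(f(pair(b, e), pair(b, pair(b, c))), f(b, pair(s(e), f(f(b, pair(s(e), b)), pair(s(e), c))))))  →  pair(pair(c, f(c, c)), pair(f(pair(b, e), pair(b, pair(b, c))), f(b, pair(s(e), f(f(b, pair(s(e), b)), pair(s(e), c))))))   [R6 at 1.1]
2. pair(pair(c, f(c, c)), pair(f(pair(b, e), pair(b, pair(b, c))), f(b, pair(s(e), f(f(b, pair(s(e), b)), pair(s(e), c))))))  →  pair(pair(c, b), pair(f(pair(b, e), pair(b, pair(b, c))), f(b, pair(s(e), f(f(b, pair(s(e), b)), pair(s(e), c))))))   [R7 at 1.2]
3. pair(pair(c, b), pair(f(pair(b, e), pair(b, pair(b, c))), f(b, pair(s(e), f(f(b, pair(s(e), b)), pair(s(e), c))))))  →  pair(pair(c, b), pair(c, f(b, pair(s(e), f(f(b, pair(s(e), b)), pair(s(e), c))))))   [R2 at 2.1]
4. pair(pair(c, b), pair(c, f(b, pair(s(e), f(f(b, pair(s(e), b)), pair(s(e), c))))))  →  pair(pair(c, b), pair(c, f(f(b, pair(s(e), b)), pair(s(e), c))))   [R6 at 2.2]
5. pair(pair(c, b), pair(c, f(f(b, pair(s(e), b)), pair(s(e), c))))  →  pair(pair(c, b), pair(c, f(b, pair(s(e), c))))   [R6 at 2.2.1]
6. pair(pair(c, b), pair(c, f(b, pair(s(e), c))))  →  pair(pair(c, b), pair(c, c))   [R6 at 2.2]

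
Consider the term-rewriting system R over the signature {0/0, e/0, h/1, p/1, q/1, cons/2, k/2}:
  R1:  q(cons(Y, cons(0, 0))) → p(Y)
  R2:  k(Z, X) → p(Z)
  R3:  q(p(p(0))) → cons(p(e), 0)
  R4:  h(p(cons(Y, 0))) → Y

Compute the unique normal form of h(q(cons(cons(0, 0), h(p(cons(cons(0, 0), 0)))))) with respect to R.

1. h(q(cons(cons(0, 0), h(p(cons(cons(0, 0), 0))))))  →  h(q(cons(cons(0, 0), cons(0, 0))))   [R4 at 1.1.2]
2. h(q(cons(cons(0, 0), cons(0, 0))))  →  h(p(cons(0, 0)))   [R1 at 1]
3. h(p(cons(0, 0)))  →  0   [R4 at ε]

0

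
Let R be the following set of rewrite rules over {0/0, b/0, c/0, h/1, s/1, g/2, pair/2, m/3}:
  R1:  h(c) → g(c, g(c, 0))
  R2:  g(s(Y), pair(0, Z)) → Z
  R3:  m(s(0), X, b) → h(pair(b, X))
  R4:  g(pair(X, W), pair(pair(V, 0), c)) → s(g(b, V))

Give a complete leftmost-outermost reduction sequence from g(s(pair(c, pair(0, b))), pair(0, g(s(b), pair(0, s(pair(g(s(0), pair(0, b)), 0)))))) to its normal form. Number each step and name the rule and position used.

s(pair(b, 0))

1. g(s(pair(c, pair(0, b))), pair(0, g(s(b), pair(0, s(pair(g(s(0), pair(0, b)), 0))))))  →  g(s(b), pair(0, s(pair(g(s(0), pair(0, b)), 0))))   [R2 at ε]
2. g(s(b), pair(0, s(pair(g(s(0), pair(0, b)), 0))))  →  s(pair(g(s(0), pair(0, b)), 0))   [R2 at ε]
3. s(pair(g(s(0), pair(0, b)), 0))  →  s(pair(b, 0))   [R2 at 1.1]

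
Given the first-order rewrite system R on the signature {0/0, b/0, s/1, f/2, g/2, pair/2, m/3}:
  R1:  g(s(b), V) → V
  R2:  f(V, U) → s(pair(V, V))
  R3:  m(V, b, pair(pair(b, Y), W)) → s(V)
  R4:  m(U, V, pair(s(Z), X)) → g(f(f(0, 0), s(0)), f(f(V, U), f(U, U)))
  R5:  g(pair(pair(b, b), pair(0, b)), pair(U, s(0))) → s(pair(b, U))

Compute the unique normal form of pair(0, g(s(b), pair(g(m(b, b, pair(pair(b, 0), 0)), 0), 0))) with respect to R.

pair(0, pair(0, 0))

1. pair(0, g(s(b), pair(g(m(b, b, pair(pair(b, 0), 0)), 0), 0)))  →  pair(0, pair(g(m(b, b, pair(pair(b, 0), 0)), 0), 0))   [R1 at 2]
2. pair(0, pair(g(m(b, b, pair(pair(b, 0), 0)), 0), 0))  →  pair(0, pair(g(s(b), 0), 0))   [R3 at 2.1.1]
3. pair(0, pair(g(s(b), 0), 0))  →  pair(0, pair(0, 0))   [R1 at 2.1]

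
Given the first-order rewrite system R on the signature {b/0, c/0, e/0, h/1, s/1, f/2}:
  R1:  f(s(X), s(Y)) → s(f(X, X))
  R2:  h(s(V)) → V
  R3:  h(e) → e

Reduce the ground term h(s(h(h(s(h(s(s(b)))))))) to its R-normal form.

b

1. h(s(h(h(s(h(s(s(b))))))))  →  h(h(s(h(s(s(b))))))   [R2 at ε]
2. h(h(s(h(s(s(b))))))  →  h(h(s(s(b))))   [R2 at 1]
3. h(h(s(s(b))))  →  h(s(b))   [R2 at 1]
4. h(s(b))  →  b   [R2 at ε]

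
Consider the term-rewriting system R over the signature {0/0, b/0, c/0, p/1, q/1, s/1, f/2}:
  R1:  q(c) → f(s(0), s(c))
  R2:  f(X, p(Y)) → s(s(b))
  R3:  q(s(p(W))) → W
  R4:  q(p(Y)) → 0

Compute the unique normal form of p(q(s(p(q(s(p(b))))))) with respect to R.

p(b)

1. p(q(s(p(q(s(p(b)))))))  →  p(q(s(p(b))))   [R3 at 1]
2. p(q(s(p(b))))  →  p(b)   [R3 at 1]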